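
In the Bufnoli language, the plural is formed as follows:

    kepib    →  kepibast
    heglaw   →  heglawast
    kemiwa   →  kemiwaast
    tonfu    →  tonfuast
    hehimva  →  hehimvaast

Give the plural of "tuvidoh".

tuvidohast

Every pair shown (kepib → kepibast, heglaw → heglawast, kemiwa → kemiwaast, …) follows the same rule: add -ast.
So tuvidoh → tuvidohast.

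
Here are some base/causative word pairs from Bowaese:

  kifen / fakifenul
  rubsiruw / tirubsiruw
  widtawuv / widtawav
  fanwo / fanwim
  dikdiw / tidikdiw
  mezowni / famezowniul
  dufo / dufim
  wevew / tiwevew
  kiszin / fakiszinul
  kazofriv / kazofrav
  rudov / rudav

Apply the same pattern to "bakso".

dufo and rudov both have last vowel 'o' yet inflect differently (dufim, rudav), so the last vowel is not what conditions the rule; the final letter is.
"bakso" ends in -o. The stems ending in -o (dufo → dufim, fanwo → fanwim) drop the final letter and add -im.
So bakso → baksim.

baksim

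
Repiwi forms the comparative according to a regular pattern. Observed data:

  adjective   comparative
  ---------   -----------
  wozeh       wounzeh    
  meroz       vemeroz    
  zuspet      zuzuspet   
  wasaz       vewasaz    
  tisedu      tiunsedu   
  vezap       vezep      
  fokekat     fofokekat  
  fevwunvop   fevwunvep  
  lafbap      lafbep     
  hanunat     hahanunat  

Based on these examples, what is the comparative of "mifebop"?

wasaz and fokekat both have last vowel 'a' yet inflect differently (vewasaz, fofokekat), so the last vowel is not what conditions the rule; the final letter is.
"mifebop" ends in -p. The stems ending in -p (fevwunvop → fevwunvep, vezap → vezep, lafbap → lafbep) change the last vowel to 'e'.
The other patterns: stems ending in -z add the prefix ve-; stems ending in -t repeat the first consonant+vowel as a prefix; stems ending in -h or -u insert -un- after the first vowel.
So mifebop → mifebep.

mifebep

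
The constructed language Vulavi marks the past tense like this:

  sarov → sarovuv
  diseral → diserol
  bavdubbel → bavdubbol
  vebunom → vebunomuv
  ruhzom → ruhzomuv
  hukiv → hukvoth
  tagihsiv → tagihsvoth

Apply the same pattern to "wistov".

tagihsiv and sarov both end in -v yet inflect differently (tagihsvoth, sarovuv), so the final letter is not what conditions the rule; the last vowel is.
"wistov" has last vowel 'o'. The stems whose last vowel is 'o' (vebunom → vebunomuv, sarov → sarovuv, ruhzom → ruhzomuv) add -uv.
So wistov → wistovuv.

wistovuv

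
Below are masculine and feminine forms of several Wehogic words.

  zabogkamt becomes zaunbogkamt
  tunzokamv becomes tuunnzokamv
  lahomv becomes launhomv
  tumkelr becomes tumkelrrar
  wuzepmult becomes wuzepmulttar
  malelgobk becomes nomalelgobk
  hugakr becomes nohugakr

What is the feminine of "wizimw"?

wiunzimw

zabogkamt and wuzepmult both end in -t yet inflect differently (zaunbogkamt, wuzepmulttar), so the final letter is not what conditions the rule; the second-to-last letter is.
"wizimw" has second-to-last letter 'm'. The stems whose second-to-last letter is 'm' (zabogkamt → zaunbogkamt, tunzokamv → tuunnzokamv, lahomv → launhomv) insert -un- after the first vowel.
So wizimw → wiunzimw.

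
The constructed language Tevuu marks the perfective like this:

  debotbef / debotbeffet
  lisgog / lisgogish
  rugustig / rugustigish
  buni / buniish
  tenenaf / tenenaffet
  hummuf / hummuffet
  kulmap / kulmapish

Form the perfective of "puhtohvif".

"puhtohvif" ends in -f. The stems ending in -f (tenenaf → tenenaffet, hummuf → hummuffet, debotbef → debotbeffet) double the final consonant and add -et.
So puhtohvif → puhtohviffet.

puhtohviffet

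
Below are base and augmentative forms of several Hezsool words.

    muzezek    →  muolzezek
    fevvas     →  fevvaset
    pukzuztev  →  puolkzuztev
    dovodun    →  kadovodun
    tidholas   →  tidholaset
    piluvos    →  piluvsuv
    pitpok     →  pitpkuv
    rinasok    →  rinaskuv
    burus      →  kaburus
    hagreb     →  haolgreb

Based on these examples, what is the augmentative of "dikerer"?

piluvos and burus both end in -s yet inflect differently (piluvsuv, kaburus), so the final letter is not what conditions the rule; the last vowel is.
"dikerer" has last vowel 'e'. The stems whose last vowel is 'e' (muzezek → muolzezek, pukzuztev → puolkzuztev, hagreb → haolgreb) insert -ol- after the first vowel.
So dikerer → diolkerer.

diolkerer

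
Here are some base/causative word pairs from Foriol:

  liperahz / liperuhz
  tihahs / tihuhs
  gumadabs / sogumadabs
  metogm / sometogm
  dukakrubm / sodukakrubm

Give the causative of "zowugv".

sozowugv

tihahs and gumadabs both end in -s yet inflect differently (tihuhs, sogumadabs), so the final letter is not what conditions the rule; the second-to-last letter is.
"zowugv" has second-to-last letter 'g'. The one such stem in the data (metogm → sometogm) adds the prefix so-, so the same rule applies.
The other pattern: stems whose second-to-last letter is 'h' change the last vowel to 'u'.
So zowugv → sozowugv.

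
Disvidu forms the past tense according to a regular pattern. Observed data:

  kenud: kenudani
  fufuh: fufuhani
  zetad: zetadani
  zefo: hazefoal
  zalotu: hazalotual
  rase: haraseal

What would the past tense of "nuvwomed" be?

kenud and zalotu both have last vowel 'u' yet inflect differently (kenudani, hazalotual), so the last vowel is not what conditions the rule; whether the stem ends in a vowel or a consonant is.
"nuvwomed" ends in a consonant. The stems ending in a consonant (kenud → kenudani, fufuh → fufuhani, zetad → zetadani) add -ani.
The other pattern: stems ending in a vowel add ha- … -al around the stem.
So nuvwomed → nuvwomedani.

nuvwomedani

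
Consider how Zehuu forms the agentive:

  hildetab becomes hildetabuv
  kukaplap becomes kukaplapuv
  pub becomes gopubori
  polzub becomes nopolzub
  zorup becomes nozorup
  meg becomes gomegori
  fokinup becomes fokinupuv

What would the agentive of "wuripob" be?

pub and polzub both end in -b yet inflect differently (gopubori, nopolzub), so the final letter is not what conditions the rule; the number of vowels is.
"wuripob" has 3 vowels. The stems with 3 vowels (hildetab → hildetabuv, kukaplap → kukaplapuv, fokinup → fokinupuv) add -uv.
So wuripob → wuripobuv.

wuripobuv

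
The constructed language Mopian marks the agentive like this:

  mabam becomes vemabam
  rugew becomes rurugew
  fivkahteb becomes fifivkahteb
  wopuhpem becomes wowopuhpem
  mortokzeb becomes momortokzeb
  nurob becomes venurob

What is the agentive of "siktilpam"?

wopuhpem and mabam both end in -m yet inflect differently (wowopuhpem, vemabam), so the final letter is not what conditions the rule; the last vowel is.
"siktilpam" has last vowel 'a'. The one such stem in the data (mabam → vemabam) adds the prefix ve-, so the same rule applies.
The other pattern: stems whose last vowel is 'e' repeat the first consonant+vowel as a prefix.
So siktilpam → vesiktilpam.

vesiktilpam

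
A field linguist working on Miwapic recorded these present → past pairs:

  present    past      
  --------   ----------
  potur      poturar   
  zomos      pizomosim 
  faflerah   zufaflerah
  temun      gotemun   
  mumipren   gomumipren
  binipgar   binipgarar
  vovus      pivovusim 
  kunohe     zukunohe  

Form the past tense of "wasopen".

gowasopen

potur and vovus both have last vowel 'u' yet inflect differently (poturar, pivovusim), so the last vowel is not what conditions the rule; the final letter is.
"wasopen" ends in -n. The stems ending in -n (mumipren → gomumipren, temun → gotemun) add the prefix go-.
The other patterns: stems ending in -r add -ar; stems ending in -s add pi- … -im around the stem; stems ending in -e or -h add the prefix zu-.
So wasopen → gowasopen.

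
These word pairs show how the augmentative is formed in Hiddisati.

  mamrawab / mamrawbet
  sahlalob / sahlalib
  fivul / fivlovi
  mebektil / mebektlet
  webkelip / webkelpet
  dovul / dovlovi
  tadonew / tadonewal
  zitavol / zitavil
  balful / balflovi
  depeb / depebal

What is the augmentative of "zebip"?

zebpet

depeb and mamrawab both end in -b yet inflect differently (depebal, mamrawbet), so the final letter is not what conditions the rule; the last vowel is.
"zebip" has last vowel 'i'. The stems whose last vowel is 'i' (webkelip → webkelpet, mebektil → mebektlet) delete the last vowel and add -et.
The other patterns: stems whose last vowel is 'e' add -al; stems whose last vowel is 'o' change the last vowel to 'i'; stems whose last vowel is 'u' delete the last vowel and add -ovi.
So zebip → zebpet.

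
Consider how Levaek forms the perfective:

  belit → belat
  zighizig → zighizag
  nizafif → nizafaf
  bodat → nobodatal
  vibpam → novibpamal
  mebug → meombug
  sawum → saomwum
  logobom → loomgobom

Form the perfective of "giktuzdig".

giktuzdag

belit and bodat both end in -t yet inflect differently (belat, nobodatal), so the final letter is not what conditions the rule; the last vowel is.
"giktuzdig" has last vowel 'i'. The stems whose last vowel is 'i' (belit → belat, zighizig → zighizag, nizafif → nizafaf) change the last vowel to 'a'.
So giktuzdig → giktuzdag.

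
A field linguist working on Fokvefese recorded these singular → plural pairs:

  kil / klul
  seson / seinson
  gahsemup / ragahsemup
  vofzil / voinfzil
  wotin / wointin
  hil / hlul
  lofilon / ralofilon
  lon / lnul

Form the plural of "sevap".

seinvap

lon and wotin both end in -n yet inflect differently (lnul, wointin), so the final letter is not what conditions the rule; the number of vowels is.
"sevap" has 2 vowels. The stems with 2 vowels (wotin → wointin, vofzil → voinfzil, seson → seinson) insert -in- after the first vowel.
The other patterns: stems with 1 vowel delete the last vowel and add -ul; stems with 3 vowels add the prefix ra-.
So sevap → seinvap.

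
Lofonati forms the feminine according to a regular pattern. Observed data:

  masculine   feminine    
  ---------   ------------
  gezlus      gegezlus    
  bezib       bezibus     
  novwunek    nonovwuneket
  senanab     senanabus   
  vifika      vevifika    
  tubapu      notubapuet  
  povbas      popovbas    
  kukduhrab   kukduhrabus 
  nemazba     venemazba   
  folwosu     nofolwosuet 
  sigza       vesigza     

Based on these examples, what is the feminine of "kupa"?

kukduhrab and vifika both have last vowel 'a' yet inflect differently (kukduhrabus, vevifika), so the last vowel is not what conditions the rule; the final letter is.
"kupa" ends in -a. The stems ending in -a (vifika → vevifika, nemazba → venemazba, sigza → vesigza) add the prefix ve-.
The other patterns: stems ending in -b add -us; stems ending in -s repeat the first consonant+vowel as a prefix; stems ending in -k or -u add no- … -et around the stem.
So kupa → vekupa.

vekupa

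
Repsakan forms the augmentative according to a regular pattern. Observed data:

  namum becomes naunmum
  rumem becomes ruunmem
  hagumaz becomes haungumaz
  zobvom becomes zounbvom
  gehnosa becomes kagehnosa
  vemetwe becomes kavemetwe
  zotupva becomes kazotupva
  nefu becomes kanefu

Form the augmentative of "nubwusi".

kanubwusi

hagumaz and gehnosa both have last vowel 'a' yet inflect differently (haungumaz, kagehnosa), so the last vowel is not what conditions the rule; whether the stem ends in a vowel or a consonant is.
"nubwusi" ends in a vowel. The stems ending in a vowel (gehnosa → kagehnosa, vemetwe → kavemetwe, zotupva → kazotupva) add the prefix ka-.
The other pattern: stems ending in a consonant insert -un- after the first vowel.
So nubwusi → kanubwusi.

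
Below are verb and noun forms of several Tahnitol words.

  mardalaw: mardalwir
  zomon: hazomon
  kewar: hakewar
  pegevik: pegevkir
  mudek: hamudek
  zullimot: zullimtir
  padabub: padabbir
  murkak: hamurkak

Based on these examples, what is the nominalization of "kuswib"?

hakuswib

"kuswib" has 2 vowels. The stems with 2 vowels (murkak → hamurkak, kewar → hakewar, mudek → hamudek) add the prefix ha-.
The other pattern: stems with 3 vowels delete the last vowel and add -ir.
So kuswib → hakuswib.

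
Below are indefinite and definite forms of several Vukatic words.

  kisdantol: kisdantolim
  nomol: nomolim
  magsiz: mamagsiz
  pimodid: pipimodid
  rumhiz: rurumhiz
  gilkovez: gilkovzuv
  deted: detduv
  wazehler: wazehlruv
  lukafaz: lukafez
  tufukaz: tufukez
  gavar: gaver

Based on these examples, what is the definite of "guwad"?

magsiz and gilkovez both end in -z yet inflect differently (mamagsiz, gilkovzuv), so the final letter is not what conditions the rule; the last vowel is.
"guwad" has last vowel 'a'. The stems whose last vowel is 'a' (lukafaz → lukafez, tufukaz → tufukez, gavar → gaver) change the last vowel to 'e'.
So guwad → guwed.

guwed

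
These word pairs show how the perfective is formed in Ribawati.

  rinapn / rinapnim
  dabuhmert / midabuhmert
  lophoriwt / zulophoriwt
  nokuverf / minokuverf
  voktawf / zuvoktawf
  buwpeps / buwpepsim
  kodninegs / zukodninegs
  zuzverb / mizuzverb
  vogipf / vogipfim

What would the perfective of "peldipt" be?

vogipf and nokuverf both end in -f yet inflect differently (vogipfim, minokuverf), so the final letter is not what conditions the rule; the second-to-last letter is.
"peldipt" has second-to-last letter 'p'. The stems whose second-to-last letter is 'p' (vogipf → vogipfim, buwpeps → buwpepsim, rinapn → rinapnim) add -im.
So peldipt → peldiptim.

peldiptim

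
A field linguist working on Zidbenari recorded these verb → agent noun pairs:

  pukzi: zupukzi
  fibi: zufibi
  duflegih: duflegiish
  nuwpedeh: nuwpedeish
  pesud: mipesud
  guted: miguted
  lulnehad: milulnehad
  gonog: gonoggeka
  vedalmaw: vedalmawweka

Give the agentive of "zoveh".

zoveish

"zoveh" ends in -h. The stems ending in -h (duflegih → duflegiish, nuwpedeh → nuwpedeish) drop the final letter and add -ish.
So zoveh → zoveish.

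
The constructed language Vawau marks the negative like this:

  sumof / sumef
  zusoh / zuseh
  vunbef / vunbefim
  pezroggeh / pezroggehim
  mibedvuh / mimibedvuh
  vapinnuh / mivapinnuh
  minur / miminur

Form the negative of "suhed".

sumof and vunbef both end in -f yet inflect differently (sumef, vunbefim), so the final letter is not what conditions the rule; the last vowel is.
"suhed" has last vowel 'e'. The stems whose last vowel is 'e' (vunbef → vunbefim, pezroggeh → pezroggehim) add -im.
The other patterns: stems whose last vowel is 'o' change the last vowel to 'e'; stems whose last vowel is 'u' add the prefix mi-.
So suhed → suhedim.

suhedim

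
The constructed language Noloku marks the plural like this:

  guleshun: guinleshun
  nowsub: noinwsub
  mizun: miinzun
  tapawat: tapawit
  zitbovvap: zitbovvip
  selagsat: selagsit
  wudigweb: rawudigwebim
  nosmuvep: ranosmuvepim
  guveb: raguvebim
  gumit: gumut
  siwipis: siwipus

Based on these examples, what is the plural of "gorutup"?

nowsub and wudigweb both end in -b yet inflect differently (noinwsub, rawudigwebim), so the final letter is not what conditions the rule; the last vowel is.
"gorutup" has last vowel 'u'. The stems whose last vowel is 'u' (guleshun → guinleshun, nowsub → noinwsub, mizun → miinzun) insert -in- after the first vowel.
So gorutup → goinrutup.

goinrutup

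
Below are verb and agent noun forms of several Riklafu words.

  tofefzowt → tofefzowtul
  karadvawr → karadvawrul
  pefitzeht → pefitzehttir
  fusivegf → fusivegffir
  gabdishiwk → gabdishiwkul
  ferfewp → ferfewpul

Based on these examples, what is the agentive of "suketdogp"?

"suketdogp" has second-to-last letter 'g'. The one such stem in the data (fusivegf → fusivegffir) doubles the final consonant and adds -ir (as does pefitzeht), so the same rule applies.
The other pattern: stems whose second-to-last letter is 'w' add -ul.
So suketdogp → suketdogppir.

suketdogppir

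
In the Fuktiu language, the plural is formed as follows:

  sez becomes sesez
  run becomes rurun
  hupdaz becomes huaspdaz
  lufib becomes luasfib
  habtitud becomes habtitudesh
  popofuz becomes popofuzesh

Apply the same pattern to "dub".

sez and hupdaz both end in -z yet inflect differently (sesez, huaspdaz), so the final letter is not what conditions the rule; the number of vowels is.
"dub" has 1 vowel. The stems with 1 vowel (sez → sesez, run → rurun) repeat the first consonant+vowel as a prefix.
The other patterns: stems with 2 vowels insert -as- after the first vowel; stems with 3 vowels add -esh.
So dub → dudub.

dudub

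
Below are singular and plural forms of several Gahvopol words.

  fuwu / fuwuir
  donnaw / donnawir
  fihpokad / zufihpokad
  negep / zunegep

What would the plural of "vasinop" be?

fihpokad and donnaw both have last vowel 'a' yet inflect differently (zufihpokad, donnawir), so the last vowel is not what conditions the rule; the final letter is.
"vasinop" ends in -p. The one such stem in the data (negep → zunegep) adds the prefix zu-, so the same rule applies.
The other pattern: stems ending in -u or -w add -ir.
So vasinop → zuvasinop.

zuvasinop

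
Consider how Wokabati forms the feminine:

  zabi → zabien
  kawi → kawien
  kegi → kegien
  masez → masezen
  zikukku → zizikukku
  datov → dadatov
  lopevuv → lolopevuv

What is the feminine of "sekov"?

sesekov

"sekov" ends in -v. The stems ending in -v (datov → dadatov, lopevuv → lolopevuv) repeat the first consonant+vowel as a prefix.
The other pattern: stems ending in -i or -z add -en.
So sekov → sesekov.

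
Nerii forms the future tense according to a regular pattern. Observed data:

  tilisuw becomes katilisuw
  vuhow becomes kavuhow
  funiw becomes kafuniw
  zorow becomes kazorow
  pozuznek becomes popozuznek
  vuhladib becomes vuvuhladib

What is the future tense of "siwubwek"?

sisiwubwek

funiw and vuhladib both have last vowel 'i' yet inflect differently (kafuniw, vuvuhladib), so the last vowel is not what conditions the rule; the final letter is.
"siwubwek" ends in -k. The one such stem in the data (pozuznek → popozuznek) repeats the first consonant+vowel as a prefix (as does vuhladib), so the same rule applies.
So siwubwek → sisiwubwek.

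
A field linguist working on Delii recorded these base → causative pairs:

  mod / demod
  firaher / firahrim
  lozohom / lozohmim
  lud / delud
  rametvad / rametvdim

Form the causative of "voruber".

vorubrim

rametvad and mod both end in -d yet inflect differently (rametvdim, demod), so the final letter is not what conditions the rule; the number of vowels is.
"voruber" has 3 vowels. The stems with 3 vowels (rametvad → rametvdim, lozohom → lozohmim, firaher → firahrim) delete the last vowel and add -im.
So voruber → vorubrim.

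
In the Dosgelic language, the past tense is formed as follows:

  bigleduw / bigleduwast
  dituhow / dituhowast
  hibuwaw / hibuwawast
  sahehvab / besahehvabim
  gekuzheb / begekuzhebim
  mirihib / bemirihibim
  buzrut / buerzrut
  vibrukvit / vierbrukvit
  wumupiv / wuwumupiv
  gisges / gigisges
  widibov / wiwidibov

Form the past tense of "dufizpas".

dudufizpas

"dufizpas" ends in -s. The one such stem in the data (gisges → gigisges) repeats the first consonant+vowel as a prefix (as do wumupiv, widibov), so the same rule applies.
The other patterns: stems ending in -w add -ast; stems ending in -b add be- … -im around the stem; stems ending in -t insert -er- after the first vowel.
So dufizpas → dudufizpas.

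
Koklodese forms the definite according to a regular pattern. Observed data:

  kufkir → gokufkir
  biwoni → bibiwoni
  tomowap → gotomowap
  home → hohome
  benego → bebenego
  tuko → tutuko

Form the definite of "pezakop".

gopezakop

kufkir and biwoni both have last vowel 'i' yet inflect differently (gokufkir, bibiwoni), so the last vowel is not what conditions the rule; whether the stem ends in a vowel or a consonant is.
"pezakop" ends in a consonant. The stems ending in a consonant (tomowap → gotomowap, kufkir → gokufkir) add the prefix go-.
The other pattern: stems ending in a vowel repeat the first consonant+vowel as a prefix.
So pezakop → gopezakop.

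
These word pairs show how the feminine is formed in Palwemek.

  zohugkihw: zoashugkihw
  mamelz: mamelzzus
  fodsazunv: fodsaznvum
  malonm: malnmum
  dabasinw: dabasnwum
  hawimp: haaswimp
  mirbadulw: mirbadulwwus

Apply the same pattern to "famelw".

famelwwus

"famelw" has second-to-last letter 'l'. The stems whose second-to-last letter is 'l' (mamelz → mamelzzus, mirbadulw → mirbadulwwus) double the final consonant and add -us.
The other patterns: stems whose second-to-last letter is 'n' delete the last vowel and add -um; stems whose second-to-last letter is 'h' or 'm' insert -as- after the first vowel.
So famelw → famelwwus.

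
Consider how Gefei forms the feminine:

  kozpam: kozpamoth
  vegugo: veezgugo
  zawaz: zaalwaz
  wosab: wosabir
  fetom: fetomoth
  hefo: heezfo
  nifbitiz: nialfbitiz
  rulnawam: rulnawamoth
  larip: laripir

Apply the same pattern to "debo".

"debo" ends in -o. The stems ending in -o (vegugo → veezgugo, hefo → heezfo) insert -ez- after the first vowel.
The other patterns: stems ending in -z insert -al- after the first vowel; stems ending in -m add -oth; stems ending in -b or -p add -ir.
So debo → deezbo.

deezbo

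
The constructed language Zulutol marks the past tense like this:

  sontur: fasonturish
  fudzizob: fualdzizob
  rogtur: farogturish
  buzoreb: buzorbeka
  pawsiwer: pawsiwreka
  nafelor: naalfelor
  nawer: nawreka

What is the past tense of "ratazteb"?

rataztbeka

"ratazteb" has last vowel 'e'. The stems whose last vowel is 'e' (nawer → nawreka, pawsiwer → pawsiwreka, buzoreb → buzorbeka) delete the last vowel and add -eka.
The other patterns: stems whose last vowel is 'o' insert -al- after the first vowel; stems whose last vowel is 'u' add fa- … -ish around the stem.
So ratazteb → rataztbeka.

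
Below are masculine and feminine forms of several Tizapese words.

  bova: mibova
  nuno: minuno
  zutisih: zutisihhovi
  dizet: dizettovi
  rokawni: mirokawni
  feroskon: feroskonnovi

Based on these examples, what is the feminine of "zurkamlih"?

zurkamlihhovi

nuno and feroskon both have last vowel 'o' yet inflect differently (minuno, feroskonnovi), so the last vowel is not what conditions the rule; whether the stem ends in a vowel or a consonant is.
"zurkamlih" ends in a consonant. The stems ending in a consonant (dizet → dizettovi, feroskon → feroskonnovi, zutisih → zutisihhovi) double the final consonant and add -ovi.
The other pattern: stems ending in a vowel add the prefix mi-.
So zurkamlih → zurkamlihhovi.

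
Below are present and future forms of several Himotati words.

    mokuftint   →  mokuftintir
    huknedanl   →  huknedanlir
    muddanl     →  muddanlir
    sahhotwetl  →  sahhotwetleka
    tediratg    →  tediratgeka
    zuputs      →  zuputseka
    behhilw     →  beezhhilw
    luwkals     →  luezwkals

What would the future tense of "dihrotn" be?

dihrotneka

huknedanl and sahhotwetl both end in -l yet inflect differently (huknedanlir, sahhotwetleka), so the final letter is not what conditions the rule; the second-to-last letter is.
"dihrotn" has second-to-last letter 't'. The stems whose second-to-last letter is 't' (sahhotwetl → sahhotwetleka, tediratg → tediratgeka, zuputs → zuputseka) add -eka.
The other patterns: stems whose second-to-last letter is 'n' add -ir; stems whose second-to-last letter is 'l' insert -ez- after the first vowel.
So dihrotn → dihrotneka.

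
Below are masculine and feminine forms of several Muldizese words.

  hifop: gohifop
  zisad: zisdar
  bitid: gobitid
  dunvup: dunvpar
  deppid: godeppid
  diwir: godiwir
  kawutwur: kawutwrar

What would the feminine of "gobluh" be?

dunvup and hifop both end in -p yet inflect differently (dunvpar, gohifop), so the final letter is not what conditions the rule; the last vowel is.
"gobluh" has last vowel 'u'. The stems whose last vowel is 'u' (kawutwur → kawutwrar, dunvup → dunvpar) delete the last vowel and add -ar.
The other pattern: stems whose last vowel is 'i' or 'o' add the prefix go-.
So gobluh → goblhar.

goblhar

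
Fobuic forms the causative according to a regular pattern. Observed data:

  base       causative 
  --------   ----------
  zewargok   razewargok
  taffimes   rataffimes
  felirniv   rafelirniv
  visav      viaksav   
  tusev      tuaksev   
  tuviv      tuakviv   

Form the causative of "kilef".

felirniv and visav both end in -v yet inflect differently (rafelirniv, viaksav), so the final letter is not what conditions the rule; the number of vowels is.
"kilef" has 2 vowels. The stems with 2 vowels (visav → viaksav, tusev → tuaksev, tuviv → tuakviv) insert -ak- after the first vowel.
So kilef → kiaklef.

kiaklef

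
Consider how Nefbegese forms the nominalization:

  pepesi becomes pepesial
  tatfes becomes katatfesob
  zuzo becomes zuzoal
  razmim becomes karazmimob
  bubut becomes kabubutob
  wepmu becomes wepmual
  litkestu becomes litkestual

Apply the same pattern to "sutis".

pepesi and razmim both have last vowel 'i' yet inflect differently (pepesial, karazmimob), so the last vowel is not what conditions the rule; whether the stem ends in a vowel or a consonant is.
"sutis" ends in a consonant. The stems ending in a consonant (razmim → karazmimob, bubut → kabubutob, tatfes → katatfesob) add ka- … -ob around the stem.
So sutis → kasutisob.

kasutisob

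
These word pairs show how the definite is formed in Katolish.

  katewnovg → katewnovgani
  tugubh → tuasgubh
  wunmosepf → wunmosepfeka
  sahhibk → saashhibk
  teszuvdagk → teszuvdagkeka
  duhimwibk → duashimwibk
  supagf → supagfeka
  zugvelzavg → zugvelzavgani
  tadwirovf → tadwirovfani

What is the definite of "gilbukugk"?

tadwirovf and wunmosepf both end in -f yet inflect differently (tadwirovfani, wunmosepfeka), so the final letter is not what conditions the rule; the second-to-last letter is.
"gilbukugk" has second-to-last letter 'g'. The stems whose second-to-last letter is 'g' (supagf → supagfeka, teszuvdagk → teszuvdagkeka) add -eka.
So gilbukugk → gilbukugkeka.

gilbukugkeka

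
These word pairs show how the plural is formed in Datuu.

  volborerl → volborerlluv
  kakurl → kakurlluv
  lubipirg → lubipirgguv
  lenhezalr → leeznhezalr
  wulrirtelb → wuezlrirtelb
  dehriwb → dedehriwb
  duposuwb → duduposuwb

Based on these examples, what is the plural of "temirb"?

temirbbuv

wulrirtelb and dehriwb both end in -b yet inflect differently (wuezlrirtelb, dedehriwb), so the final letter is not what conditions the rule; the second-to-last letter is.
"temirb" has second-to-last letter 'r'. The stems whose second-to-last letter is 'r' (volborerl → volborerlluv, kakurl → kakurlluv, lubipirg → lubipirgguv) double the final consonant and add -uv.
So temirb → temirbbuv.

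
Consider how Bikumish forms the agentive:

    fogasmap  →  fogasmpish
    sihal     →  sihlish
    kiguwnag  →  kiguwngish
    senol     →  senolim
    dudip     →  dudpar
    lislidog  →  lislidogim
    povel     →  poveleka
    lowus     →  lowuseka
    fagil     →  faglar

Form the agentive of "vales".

valeseka

lislidog and kiguwnag both end in -g yet inflect differently (lislidogim, kiguwngish), so the final letter is not what conditions the rule; the last vowel is.
"vales" has last vowel 'e'. The one such stem in the data (povel → poveleka) adds -eka, so the same rule applies.
The other patterns: stems whose last vowel is 'o' add -im; stems whose last vowel is 'a' delete the last vowel and add -ish; stems whose last vowel is 'i' delete the last vowel and add -ar.
So vales → valeseka.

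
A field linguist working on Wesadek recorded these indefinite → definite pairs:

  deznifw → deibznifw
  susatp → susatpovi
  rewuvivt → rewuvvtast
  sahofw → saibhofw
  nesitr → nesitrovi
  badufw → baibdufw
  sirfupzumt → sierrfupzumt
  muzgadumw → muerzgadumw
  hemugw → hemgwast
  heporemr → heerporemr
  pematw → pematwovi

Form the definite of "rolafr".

roiblafr

heporemr and nesitr both end in -r yet inflect differently (heerporemr, nesitrovi), so the final letter is not what conditions the rule; the second-to-last letter is.
"rolafr" has second-to-last letter 'f'. The stems whose second-to-last letter is 'f' (badufw → baibdufw, sahofw → saibhofw, deznifw → deibznifw) insert -ib- after the first vowel.
So rolafr → roiblafr.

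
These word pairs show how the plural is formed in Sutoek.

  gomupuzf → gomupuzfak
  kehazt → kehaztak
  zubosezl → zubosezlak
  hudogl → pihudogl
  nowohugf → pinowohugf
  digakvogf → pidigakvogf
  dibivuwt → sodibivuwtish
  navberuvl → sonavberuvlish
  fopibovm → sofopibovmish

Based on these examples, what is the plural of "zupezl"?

zubosezl and hudogl both end in -l yet inflect differently (zubosezlak, pihudogl), so the final letter is not what conditions the rule; the second-to-last letter is.
"zupezl" has second-to-last letter 'z'. The stems whose second-to-last letter is 'z' (gomupuzf → gomupuzfak, kehazt → kehaztak, zubosezl → zubosezlak) add -ak.
The other patterns: stems whose second-to-last letter is 'g' add the prefix pi-; stems whose second-to-last letter is 'v' or 'w' add so- … -ish around the stem.
So zupezl → zupezlak.

zupezlak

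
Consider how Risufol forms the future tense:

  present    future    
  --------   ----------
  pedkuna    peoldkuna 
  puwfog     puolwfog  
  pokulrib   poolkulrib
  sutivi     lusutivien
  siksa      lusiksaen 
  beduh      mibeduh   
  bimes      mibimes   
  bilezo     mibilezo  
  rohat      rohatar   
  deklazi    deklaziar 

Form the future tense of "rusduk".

rusdukar

"rusduk" begins with r-. The one such stem in the data (rohat → rohatar) adds -ar, so the same rule applies.
The other patterns: stems beginning with p- insert -ol- after the first vowel; stems beginning with s- add lu- … -en around the stem; stems beginning with b- add the prefix mi-.
So rusduk → rusdukar.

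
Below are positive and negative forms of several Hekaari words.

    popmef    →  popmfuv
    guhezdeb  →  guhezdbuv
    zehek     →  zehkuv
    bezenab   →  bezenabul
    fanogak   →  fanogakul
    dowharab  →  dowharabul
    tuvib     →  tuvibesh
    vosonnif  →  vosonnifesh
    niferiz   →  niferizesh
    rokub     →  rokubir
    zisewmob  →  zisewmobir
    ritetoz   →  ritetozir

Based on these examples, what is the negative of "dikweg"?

guhezdeb and bezenab both end in -b yet inflect differently (guhezdbuv, bezenabul), so the final letter is not what conditions the rule; the last vowel is.
"dikweg" has last vowel 'e'. The stems whose last vowel is 'e' (popmef → popmfuv, guhezdeb → guhezdbuv, zehek → zehkuv) delete the last vowel and add -uv.
The other patterns: stems whose last vowel is 'a' add -ul; stems whose last vowel is 'i' add -esh; stems whose last vowel is 'o' or 'u' add -ir.
So dikweg → dikwguv.

dikwguv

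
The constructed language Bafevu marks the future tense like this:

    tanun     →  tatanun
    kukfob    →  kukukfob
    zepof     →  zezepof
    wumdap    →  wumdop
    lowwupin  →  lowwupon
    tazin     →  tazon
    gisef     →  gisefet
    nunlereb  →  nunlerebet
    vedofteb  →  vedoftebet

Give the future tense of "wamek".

"wamek" has last vowel 'e'. The stems whose last vowel is 'e' (gisef → gisefet, nunlereb → nunlerebet, vedofteb → vedoftebet) add -et.
So wamek → wameket.

wameket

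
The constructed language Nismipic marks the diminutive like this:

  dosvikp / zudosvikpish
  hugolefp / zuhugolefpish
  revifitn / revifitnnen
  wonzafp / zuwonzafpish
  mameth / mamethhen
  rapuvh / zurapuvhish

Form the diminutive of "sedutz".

mameth and rapuvh both end in -h yet inflect differently (mamethhen, zurapuvhish), so the final letter is not what conditions the rule; the second-to-last letter is.
"sedutz" has second-to-last letter 't'. The stems whose second-to-last letter is 't' (mameth → mamethhen, revifitn → revifitnnen) double the final consonant and add -en.
The other pattern: stems whose second-to-last letter is 'f', 'k' or 'v' add zu- … -ish around the stem.
So sedutz → sedutzzen.

sedutzzen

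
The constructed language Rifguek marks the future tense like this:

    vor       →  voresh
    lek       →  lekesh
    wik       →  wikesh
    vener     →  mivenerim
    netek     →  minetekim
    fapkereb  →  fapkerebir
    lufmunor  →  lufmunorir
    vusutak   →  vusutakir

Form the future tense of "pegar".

vor and vener both end in -r yet inflect differently (voresh, mivenerim), so the final letter is not what conditions the rule; the number of vowels is.
"pegar" has 2 vowels. The stems with 2 vowels (vener → mivenerim, netek → minetekim) add mi- … -im around the stem.
The other patterns: stems with 1 vowel add -esh; stems with 3 vowels add -ir.
So pegar → mipegarim.

mipegarim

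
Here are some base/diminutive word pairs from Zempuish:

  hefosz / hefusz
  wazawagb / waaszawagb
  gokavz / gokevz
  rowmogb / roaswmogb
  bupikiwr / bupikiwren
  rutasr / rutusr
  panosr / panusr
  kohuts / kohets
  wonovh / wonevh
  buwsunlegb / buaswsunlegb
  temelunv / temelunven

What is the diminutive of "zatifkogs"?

zaastifkogs

"zatifkogs" has second-to-last letter 'g'. The stems whose second-to-last letter is 'g' (wazawagb → waaszawagb, buwsunlegb → buaswsunlegb, rowmogb → roaswmogb) insert -as- after the first vowel.
The other patterns: stems whose second-to-last letter is 'n' or 'w' add -en; stems whose second-to-last letter is 's' change the last vowel to 'u'; stems whose second-to-last letter is 't' or 'v' change the last vowel to 'e'.
So zatifkogs → zaastifkogs.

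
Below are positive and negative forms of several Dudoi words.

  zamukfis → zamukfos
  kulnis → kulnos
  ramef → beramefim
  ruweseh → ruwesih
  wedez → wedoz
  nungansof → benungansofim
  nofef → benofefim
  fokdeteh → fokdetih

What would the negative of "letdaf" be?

beletdafim

fokdeteh and ramef both have last vowel 'e' yet inflect differently (fokdetih, beramefim), so the last vowel is not what conditions the rule; the final letter is.
"letdaf" ends in -f. The stems ending in -f (ramef → beramefim, nungansof → benungansofim, nofef → benofefim) add be- … -im around the stem.
The other patterns: stems ending in -h change the last vowel to 'i'; stems ending in -s or -z change the last vowel to 'o'.
So letdaf → beletdafim.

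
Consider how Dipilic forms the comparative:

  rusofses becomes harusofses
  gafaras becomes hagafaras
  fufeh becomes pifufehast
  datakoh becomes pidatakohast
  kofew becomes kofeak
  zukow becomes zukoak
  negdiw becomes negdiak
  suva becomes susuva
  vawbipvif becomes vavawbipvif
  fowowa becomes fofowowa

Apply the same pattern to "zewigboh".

rusofses and fufeh both have last vowel 'e' yet inflect differently (harusofses, pifufehast), so the last vowel is not what conditions the rule; the final letter is.
"zewigboh" ends in -h. The stems ending in -h (fufeh → pifufehast, datakoh → pidatakohast) add pi- … -ast around the stem.
So zewigboh → pizewigbohast.

pizewigbohast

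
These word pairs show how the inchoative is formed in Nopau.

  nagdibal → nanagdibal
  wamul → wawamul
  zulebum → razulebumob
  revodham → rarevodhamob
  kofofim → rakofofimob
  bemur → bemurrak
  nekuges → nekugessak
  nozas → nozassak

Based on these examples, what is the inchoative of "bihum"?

"bihum" ends in -m. The stems ending in -m (zulebum → razulebumob, revodham → rarevodhamob, kofofim → rakofofimob) add ra- … -ob around the stem.
So bihum → rabihumob.

rabihumob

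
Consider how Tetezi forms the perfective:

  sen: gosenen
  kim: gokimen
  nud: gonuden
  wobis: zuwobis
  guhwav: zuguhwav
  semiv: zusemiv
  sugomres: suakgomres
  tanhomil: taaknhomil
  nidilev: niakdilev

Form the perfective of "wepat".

zuwepat

wobis and sugomres both end in -s yet inflect differently (zuwobis, suakgomres), so the final letter is not what conditions the rule; the number of vowels is.
"wepat" has 2 vowels. The stems with 2 vowels (wobis → zuwobis, guhwav → zuguhwav, semiv → zusemiv) add the prefix zu-.
The other patterns: stems with 1 vowel add go- … -en around the stem; stems with 3 vowels insert -ak- after the first vowel.
So wepat → zuwepat.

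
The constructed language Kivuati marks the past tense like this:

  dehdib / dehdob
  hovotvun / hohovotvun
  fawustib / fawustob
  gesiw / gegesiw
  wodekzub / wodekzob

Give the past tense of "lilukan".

dehdib and gesiw both have last vowel 'i' yet inflect differently (dehdob, gegesiw), so the last vowel is not what conditions the rule; the final letter is.
"lilukan" ends in -n. The one such stem in the data (hovotvun → hohovotvun) repeats the first consonant+vowel as a prefix (as does gesiw), so the same rule applies.
So lilukan → lililukan.

lililukan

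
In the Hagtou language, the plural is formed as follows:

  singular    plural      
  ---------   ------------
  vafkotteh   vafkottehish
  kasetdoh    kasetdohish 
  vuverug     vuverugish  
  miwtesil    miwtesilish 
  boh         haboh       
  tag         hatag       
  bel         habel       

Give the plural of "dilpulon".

"dilpulon" has 3 vowels. The stems with 3 vowels (vafkotteh → vafkottehish, kasetdoh → kasetdohish, vuverug → vuverugish) add -ish.
So dilpulon → dilpulonish.

dilpulonish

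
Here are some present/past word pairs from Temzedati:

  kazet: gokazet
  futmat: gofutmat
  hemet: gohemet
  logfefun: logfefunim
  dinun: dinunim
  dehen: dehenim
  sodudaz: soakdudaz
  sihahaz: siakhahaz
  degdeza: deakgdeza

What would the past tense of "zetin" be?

kazet and dehen both have last vowel 'e' yet inflect differently (gokazet, dehenim), so the last vowel is not what conditions the rule; the final letter is.
"zetin" ends in -n. The stems ending in -n (logfefun → logfefunim, dinun → dinunim, dehen → dehenim) add -im.
So zetin → zetinim.

zetinim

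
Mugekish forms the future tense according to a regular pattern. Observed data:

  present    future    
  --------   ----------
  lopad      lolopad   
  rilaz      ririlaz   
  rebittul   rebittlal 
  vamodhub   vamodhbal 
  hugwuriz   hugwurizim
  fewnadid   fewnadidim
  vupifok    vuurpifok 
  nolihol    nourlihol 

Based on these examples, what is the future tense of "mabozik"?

rilaz and hugwuriz both end in -z yet inflect differently (ririlaz, hugwurizim), so the final letter is not what conditions the rule; the last vowel is.
"mabozik" has last vowel 'i'. The stems whose last vowel is 'i' (hugwuriz → hugwurizim, fewnadid → fewnadidim) add -im.
The other patterns: stems whose last vowel is 'a' repeat the first consonant+vowel as a prefix; stems whose last vowel is 'u' delete the last vowel and add -al; stems whose last vowel is 'o' insert -ur- after the first vowel.
So mabozik → mabozikim.

mabozikim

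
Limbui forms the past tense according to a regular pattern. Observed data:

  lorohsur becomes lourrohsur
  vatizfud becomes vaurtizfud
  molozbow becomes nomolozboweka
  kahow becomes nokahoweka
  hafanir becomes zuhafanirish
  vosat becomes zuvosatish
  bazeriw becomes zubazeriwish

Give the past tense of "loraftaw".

zuloraftawish

lorohsur and hafanir both end in -r yet inflect differently (lourrohsur, zuhafanirish), so the final letter is not what conditions the rule; the last vowel is.
"loraftaw" has last vowel 'a'. The one such stem in the data (vosat → zuvosatish) adds zu- … -ish around the stem, so the same rule applies.
The other patterns: stems whose last vowel is 'u' insert -ur- after the first vowel; stems whose last vowel is 'o' add no- … -eka around the stem.
So loraftaw → zuloraftawish.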